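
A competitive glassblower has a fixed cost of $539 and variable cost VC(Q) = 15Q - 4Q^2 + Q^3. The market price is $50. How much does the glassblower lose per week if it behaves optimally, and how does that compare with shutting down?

Profit = -$389 at Q = 5

AVC = 15 - 4Q + Q^2 has its minimum $11 at Q = 2; price $50 clears that bar, so the firm operates.
MC = 15 - 8Q + 3Q^2. Setting P = MC and taking the root on the rising branch gives Q* = 5.
TR = 50·5 = 250. TC = 539 + 100 = 639. Profit = 250 − 639 = -$389.
Shutting down would mean losing the fixed cost of $539, so operating at a loss of $389 is better by $150.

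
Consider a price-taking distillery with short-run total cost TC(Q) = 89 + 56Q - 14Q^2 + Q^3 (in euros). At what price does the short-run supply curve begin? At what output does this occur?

€7 per unit, at Q = 7

Short-run supply begins at min AVC. From VC = 56Q - 14Q^2 + Q^3, AVC = 56 - 14Q + Q^2.
At the minimum of AVC, MC = AVC. MC = 56 - 28Q + 3Q^2; setting MC = AVC gives 2Q^2 - 14Q = 0, so Q = 7. min AVC = 7.
For P < €7 the firm produces nothing.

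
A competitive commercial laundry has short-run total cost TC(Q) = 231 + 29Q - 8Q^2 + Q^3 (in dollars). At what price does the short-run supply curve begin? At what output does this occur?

$13 per unit, at Q = 4

Short-run supply begins at min AVC. From VC = 29Q - 8Q^2 + Q^3, AVC = 29 - 8Q + Q^2.
At the minimum of AVC, MC = AVC. MC = 29 - 16Q + 3Q^2; setting MC = AVC gives 2Q^2 - 8Q = 0, so Q = 4. min AVC = 13.
So the shutdown price is $13.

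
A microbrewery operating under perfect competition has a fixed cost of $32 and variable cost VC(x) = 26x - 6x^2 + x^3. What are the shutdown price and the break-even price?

Shutdown price = $17; break-even price = $26

AVC = 26 - 6x + x^2; minimized at x = 3, giving min AVC = $17. That is the shutdown price.
ATC = 32/x + 26 - 6x + x^2. Setting dATC/dx = −32/x^2 − 6 + 2x = 0 gives x = 4 (since 2·4^3 − 6·4^2 = 32).
min ATC = 32/4 + 26 − 6·4 + 4^2 = $26. That is the break-even price.
For $17 ≤ P < $26 the firm produces at a loss; below $17 it shuts down.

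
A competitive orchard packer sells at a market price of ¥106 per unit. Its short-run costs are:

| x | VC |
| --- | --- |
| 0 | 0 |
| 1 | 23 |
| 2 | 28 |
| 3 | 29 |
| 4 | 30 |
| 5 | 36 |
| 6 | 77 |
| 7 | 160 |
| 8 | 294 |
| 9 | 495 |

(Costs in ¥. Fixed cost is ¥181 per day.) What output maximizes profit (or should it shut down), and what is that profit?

x = 7; profit = ¥401

Profit at each row (π = 106x − TC): x=0: -181; x=1: -98; x=2: 3; x=3: 108; x=4: 213; x=5: 313; x=6: 378; x=7: 401; x=8: 373; x=9: 278.
Profit is maximized at x = 7. AVC there is 160/7 = ¥22.86 ≤ P, so producing beats shutting down (which would give -¥181).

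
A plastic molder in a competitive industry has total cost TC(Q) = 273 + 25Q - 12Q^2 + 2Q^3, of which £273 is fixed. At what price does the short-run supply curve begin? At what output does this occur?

The firm shuts down when price falls below the minimum of average variable cost. AVC = VC/Q = 25 - 12Q + 2Q^2.
At the minimum of AVC, MC = AVC. MC = 25 - 24Q + 6Q^2; setting MC = AVC gives 4Q^2 - 12Q = 0, so Q = 3. min AVC = 7.
So the shutdown price is £7.

£7 per unit, at Q = 3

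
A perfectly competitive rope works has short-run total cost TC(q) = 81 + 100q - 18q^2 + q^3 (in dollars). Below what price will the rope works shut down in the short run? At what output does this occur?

Short-run supply begins at min AVC. From VC = 100q - 18q^2 + q^3, AVC = 100 - 18q + q^2.
At the minimum of AVC, MC = AVC. MC = 100 - 36q + 3q^2; setting MC = AVC gives 2q^2 - 18q = 0, so q = 9. min AVC = 19.
For P < $19 the firm produces nothing.

$19 per unit, at q = 9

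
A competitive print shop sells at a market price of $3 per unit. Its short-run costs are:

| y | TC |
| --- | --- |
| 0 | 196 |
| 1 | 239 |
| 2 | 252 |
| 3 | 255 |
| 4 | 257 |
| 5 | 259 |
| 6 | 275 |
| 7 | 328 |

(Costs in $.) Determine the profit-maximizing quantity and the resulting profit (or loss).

y = 0 (shut down); profit = -$196

Profit at each row (π = 3y − TC): y=0: -196; y=1: -236; y=2: -246; y=3: -246; y=4: -245; y=5: -244; y=6: -257; y=7: -307.
Profit is highest at y = 0. Equivalently, the lowest AVC in the table is 63/5 ≈ $12.60 at y = 5, and P = $3 falls below it — price never covers variable cost, so the firm shuts down and loses only its fixed cost.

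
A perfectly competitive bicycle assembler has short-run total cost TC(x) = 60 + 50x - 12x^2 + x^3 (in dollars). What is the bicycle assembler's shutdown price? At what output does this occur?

Short-run supply begins at min AVC. From VC = 50x - 12x^2 + x^3, AVC = 50 - 12x + x^2.
dAVC/dx = -12 + 2x = 0 gives x = 6. min AVC = 50 - 12·6 + 6^2 = 14.
So the shutdown price is $14.

$14 per unit, at x = 6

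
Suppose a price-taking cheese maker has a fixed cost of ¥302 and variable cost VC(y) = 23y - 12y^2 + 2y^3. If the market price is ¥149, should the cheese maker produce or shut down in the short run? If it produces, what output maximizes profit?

Produce at y = 7

Strip out fixed cost: VC = 23y - 12y^2 + 2y^3. Then AVC = 23 - 12y + 2y^2 and MC = 23 - 24y + 6y^2.
AVC is minimized where dAVC/dy = -12 + 4y = 0, at y = 3; min AVC = 23 - 12·3 + 2·3^2 = ¥5.
Because ¥149 ≥ ¥5, revenue can cover variable cost; the firm operates.
Set P = MC: 149 = 23 - 24y + 6y^2 → -126 - 24y + 6y^2 = 0. The roots are y = -3 and y = 7; the profit-maximizing output is on the rising part of MC, so y* = 7.
Check: AVC at y = 7 is ¥37 ≤ P, so revenue covers variable cost.
Profit = P·y − TC = 149·7 − 561 = ¥482.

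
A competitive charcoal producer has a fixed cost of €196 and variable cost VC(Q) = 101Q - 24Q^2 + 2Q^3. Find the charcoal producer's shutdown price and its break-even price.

Shutdown price = €29; break-even price = €59

AVC = 101 - 24Q + 2Q^2; minimized at Q = 6, giving min AVC = €29. That is the shutdown price.
ATC = 196/Q + 101 - 24Q + 2Q^2. Setting dATC/dQ = −196/Q^2 − 24 + 4Q = 0 gives Q = 7 (since 4·7^3 − 24·7^2 = 196).
min ATC = 196/7 + 101 − 24·7 + 2·7^2 = €59. That is the break-even price.
For €29 ≤ P < €59 the firm produces at a loss; below €29 it shuts down.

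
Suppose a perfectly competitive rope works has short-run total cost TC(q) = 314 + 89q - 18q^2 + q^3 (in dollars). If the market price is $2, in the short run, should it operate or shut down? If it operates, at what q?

From TC, MC = TC'(q) = 89 - 36q + 3q^2 and AVC = VC/q = 89 - 18q + q^2.
AVC is minimized where dAVC/dq = -18 + 2q = 0, at q = 9; min AVC = 89 - 18·9 + 9^2 = $8.
Since P = $2 < min AVC = $8, price fails to cover variable cost at any output.
Shutting down limits the loss to fixed cost, $314.

Shut down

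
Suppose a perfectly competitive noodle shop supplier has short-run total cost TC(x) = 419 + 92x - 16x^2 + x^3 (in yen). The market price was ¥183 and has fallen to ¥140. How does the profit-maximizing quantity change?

AVC = 92 - 16x + x^2, minimized at x = 8 where min AVC = ¥28. MC = 92 - 32x + 3x^2.
At P = ¥183 ≥ min AVC, set P = MC on the rising branch: x = 13.
At P = ¥140 ≥ min AVC, set P = MC: x = 12. The firm stays open but cuts output.

Output falls from 13 to 12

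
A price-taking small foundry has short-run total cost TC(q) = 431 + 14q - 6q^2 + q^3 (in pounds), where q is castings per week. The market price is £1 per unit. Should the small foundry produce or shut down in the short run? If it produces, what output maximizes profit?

Shut down

Variable cost is VC = 14q - 6q^2 + q^3, so AVC = VC/q = 14 - 6q + q^2 and MC = dTC/dq = 14 - 12q + 3q^2.
The AVC parabola has its vertex at q = 6/2 = 3, where AVC = 14 - 6·3 + 3^2 = £5.
P = £1 lies below min AVC = £5; no output level covers variable cost.
Shutting down limits the loss to fixed cost, £431.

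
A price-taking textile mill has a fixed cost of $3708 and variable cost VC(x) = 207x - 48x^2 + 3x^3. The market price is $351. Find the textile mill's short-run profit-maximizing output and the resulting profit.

Profit = -$252 at x = 12

AVC = 207 - 48x + 3x^2 has its minimum $15 at x = 8; price $351 clears that bar, so the firm operates.
MC = 207 - 96x + 9x^2. Setting P = MC and taking the root on the rising branch gives x* = 12.
TR = 351·12 = 4212. TC = 3708 + 756 = 4464. Profit = 4212 − 4464 = -$252.
That loss of $252 beats the $3708 the firm would lose by shutting down; producing recovers $3456 of fixed cost.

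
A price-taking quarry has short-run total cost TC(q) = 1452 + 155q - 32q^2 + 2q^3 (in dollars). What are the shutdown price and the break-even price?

Shutdown price = $27; break-even price = $177

Shutdown price = min AVC. AVC = 155 - 32q + 2q^2, with vertex at q = 8 and minimum $27.
ATC = 1452/q + 155 - 32q + 2q^2. Setting dATC/dq = −1452/q^2 − 32 + 4q = 0 gives q = 11 (since 4·11^3 − 32·11^2 = 1452).
min ATC = 1452/11 + 155 − 32·11 + 2·11^2 = $177. That is the break-even price.
Between these two prices the firm operates at a loss; above $177 it earns a profit.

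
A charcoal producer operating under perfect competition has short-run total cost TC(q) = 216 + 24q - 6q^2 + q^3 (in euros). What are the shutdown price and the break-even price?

Shutdown price = €15; break-even price = €60

Shutdown price = min AVC. AVC = 24 - 6q + q^2, with vertex at q = 3 and minimum €15.
ATC = 216/q + 24 - 6q + q^2. Setting dATC/dq = −216/q^2 − 6 + 2q = 0 gives q = 6 (since 2·6^3 − 6·6^2 = 216).
min ATC = 216/6 + 24 − 6·6 + 6^2 = €60. That is the break-even price.
Between these two prices the firm operates at a loss; above €60 it earns a profit.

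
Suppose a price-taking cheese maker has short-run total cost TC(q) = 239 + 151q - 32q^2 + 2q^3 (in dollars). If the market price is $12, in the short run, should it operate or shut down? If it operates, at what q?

Strip out fixed cost: VC = 151q - 32q^2 + 2q^3. Then AVC = 151 - 32q + 2q^2 and MC = 151 - 64q + 6q^2.
AVC hits its minimum where MC = AVC, at q = 8, giving min AVC = 151 - 32·8 + 2·8^2 = $23.
Since P = $12 < min AVC = $23, price fails to cover variable cost at any output.
The firm minimizes its loss by shutting down and losing only its fixed cost of $239.

Shut down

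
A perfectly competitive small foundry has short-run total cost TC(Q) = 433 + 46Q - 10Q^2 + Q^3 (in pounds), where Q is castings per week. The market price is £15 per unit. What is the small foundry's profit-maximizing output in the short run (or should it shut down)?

From TC, MC = TC'(Q) = 46 - 20Q + 3Q^2 and AVC = VC/Q = 46 - 10Q + Q^2.
AVC is minimized where dAVC/dQ = -10 + 2Q = 0, at Q = 5; min AVC = 46 - 10·5 + 5^2 = £21.
Since P = £15 < min AVC = £21, price fails to cover variable cost at any output.
Shutting down limits the loss to fixed cost, £433.

Shut down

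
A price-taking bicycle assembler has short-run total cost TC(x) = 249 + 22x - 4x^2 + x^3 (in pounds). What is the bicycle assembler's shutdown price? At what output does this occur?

£18 per unit, at x = 2

The shutdown price is the minimum of AVC. VC = 22x - 4x^2 + x^3, so AVC = 22 - 4x + x^2.
At the minimum of AVC, MC = AVC. MC = 22 - 8x + 3x^2; setting MC = AVC gives 2x^2 - 4x = 0, so x = 2. min AVC = 18.
The firm shuts down for any P below £18.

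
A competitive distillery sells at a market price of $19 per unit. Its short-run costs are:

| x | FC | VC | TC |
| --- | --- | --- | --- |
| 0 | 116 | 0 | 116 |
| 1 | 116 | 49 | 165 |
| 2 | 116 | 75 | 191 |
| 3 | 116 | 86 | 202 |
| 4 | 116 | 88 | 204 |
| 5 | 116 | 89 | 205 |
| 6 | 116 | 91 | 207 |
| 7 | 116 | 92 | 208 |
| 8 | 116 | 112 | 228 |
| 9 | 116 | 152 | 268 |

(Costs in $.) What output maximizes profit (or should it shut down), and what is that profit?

Tabulate TR − TC: x=0: -116; x=1: -146; x=2: -153; x=3: -145; x=4: -128; x=5: -110; x=6: -93; x=7: -75; x=8: -76; x=9: -97.
Profit is maximized at x = 7. AVC there is 92/7 = $13.14 ≤ P, so producing beats shutting down (which would give -$116).

x = 7; profit = -$75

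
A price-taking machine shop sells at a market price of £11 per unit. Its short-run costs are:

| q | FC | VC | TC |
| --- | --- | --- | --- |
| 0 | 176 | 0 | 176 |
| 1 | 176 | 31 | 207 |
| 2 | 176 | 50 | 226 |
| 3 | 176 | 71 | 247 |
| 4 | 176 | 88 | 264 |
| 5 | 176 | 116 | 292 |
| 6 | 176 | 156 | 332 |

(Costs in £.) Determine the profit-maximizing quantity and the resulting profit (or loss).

q = 0 (shut down); profit = -£176

Tabulate TR − TC: q=0: -176; q=1: -196; q=2: -204; q=3: -214; q=4: -220; q=5: -237; q=6: -266.
Profit is highest at q = 0. Equivalently, the lowest AVC in the table is 88/4 ≈ £22 at q = 4, and P = £11 falls below it — price never covers variable cost, so the firm shuts down and loses only its fixed cost.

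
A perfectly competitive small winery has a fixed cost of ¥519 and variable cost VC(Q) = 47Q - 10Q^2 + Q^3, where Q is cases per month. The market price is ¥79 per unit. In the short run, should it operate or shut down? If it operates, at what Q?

Produce at Q = 8

Strip out fixed cost: VC = 47Q - 10Q^2 + Q^3. Then AVC = 47 - 10Q + Q^2 and MC = 47 - 20Q + 3Q^2.
AVC is minimized where dAVC/dQ = -10 + 2Q = 0, at Q = 5; min AVC = 47 - 10·5 + 5^2 = ¥22.
P = ¥79 exceeds min AVC = ¥22, so the firm stays open.
P = MC gives -32 - 20Q + 3Q^2 = 0, with roots -4/3 and 8. Take the larger (rising MC): Q* = 8.
Check: AVC at Q = 8 is ¥31 ≤ P, so revenue covers variable cost.
Profit = P·Q − TC = 79·8 − 767 = -¥135, a loss, but smaller than the ¥519 fixed cost the firm would lose by shutting down.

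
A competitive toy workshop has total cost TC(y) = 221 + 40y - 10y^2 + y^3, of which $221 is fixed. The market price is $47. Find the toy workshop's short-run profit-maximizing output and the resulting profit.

AVC = 40 - 10y + y^2; min AVC = $15 at y = 5. Since P = $47 ≥ min AVC, the firm produces.
MC = 40 - 20y + 3y^2. Setting P = MC and taking the root on the rising branch gives y* = 7.
TR = 47·7 = 329. TC = 221 + 133 = 354. Profit = 329 − 354 = -$25.
By producing, the firm covers all variable cost plus $196 of fixed cost; shutting down would lose the full $221.

Profit = -$25 at y = 7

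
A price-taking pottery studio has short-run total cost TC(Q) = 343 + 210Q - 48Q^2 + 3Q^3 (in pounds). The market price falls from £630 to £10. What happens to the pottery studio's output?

MC = 210 - 96Q + 9Q^2; the shutdown threshold is min AVC = £18 (at Q = 8).
With P = £630 above the shutdown price, P = MC gives Q = 14.
At P = £10 < min AVC = £18, price no longer covers variable cost at any output, so the firm shuts down: Q = 0.

Output falls from 14 to 0 (the firm shuts down)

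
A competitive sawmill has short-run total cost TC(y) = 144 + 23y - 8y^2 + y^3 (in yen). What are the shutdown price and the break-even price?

Shutdown price = ¥7; break-even price = ¥35

AVC = 23 - 8y + y^2; minimized at y = 4, giving min AVC = ¥7. That is the shutdown price.
ATC = 144/y + 23 - 8y + y^2. Setting dATC/dy = −144/y^2 − 8 + 2y = 0 gives y = 6 (since 2·6^3 − 8·6^2 = 144).
min ATC = 144/6 + 23 − 8·6 + 6^2 = ¥35. That is the break-even price.
For ¥7 ≤ P < ¥35 the firm produces at a loss; below ¥7 it shuts down.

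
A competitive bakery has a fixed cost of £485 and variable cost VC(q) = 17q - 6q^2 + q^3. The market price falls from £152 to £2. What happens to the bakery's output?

Output falls from 9 to 0 (the firm shuts down)

AVC = 17 - 6q + q^2, minimized at q = 3 where min AVC = £8. MC = 17 - 12q + 3q^2.
At P = £152 ≥ min AVC, set P = MC on the rising branch: q = 9.
At P = £2 < min AVC = £8, price no longer covers variable cost at any output, so the firm shuts down: q = 0.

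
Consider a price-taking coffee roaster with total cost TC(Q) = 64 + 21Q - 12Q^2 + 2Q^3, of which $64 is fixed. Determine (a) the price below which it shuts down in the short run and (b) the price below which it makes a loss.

Shutdown price = $3; break-even price = $21

AVC = 21 - 12Q + 2Q^2; minimized at Q = 3, giving min AVC = $3. That is the shutdown price.
ATC = 64/Q + 21 - 12Q + 2Q^2. Setting dATC/dQ = −64/Q^2 − 12 + 4Q = 0 gives Q = 4 (since 4·4^3 − 12·4^2 = 64).
min ATC = 64/4 + 21 − 12·4 + 2·4^2 = $21. That is the break-even price.
For $3 ≤ P < $21 the firm produces at a loss; below $3 it shuts down.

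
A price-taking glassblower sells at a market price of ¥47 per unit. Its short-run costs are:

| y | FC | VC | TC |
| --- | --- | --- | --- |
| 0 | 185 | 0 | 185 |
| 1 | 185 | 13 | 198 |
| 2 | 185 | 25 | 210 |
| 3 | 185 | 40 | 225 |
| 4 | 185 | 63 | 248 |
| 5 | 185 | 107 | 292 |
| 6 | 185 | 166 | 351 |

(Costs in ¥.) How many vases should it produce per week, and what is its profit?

y = 5; profit = -¥57

Tabulate TR − TC: y=0: -185; y=1: -151; y=2: -116; y=3: -84; y=4: -60; y=5: -57; y=6: -69.
Profit is maximized at y = 5. AVC there is 107/5 = ¥21.40 ≤ P, so producing beats shutting down (which would give -¥185).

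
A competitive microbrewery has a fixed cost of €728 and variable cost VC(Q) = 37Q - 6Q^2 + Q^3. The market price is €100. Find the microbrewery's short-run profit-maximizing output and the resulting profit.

Profit = -€336 at Q = 7

AVC = 37 - 6Q + Q^2; min AVC = €28 at Q = 3. Since P = €100 ≥ min AVC, the firm produces.
MC = 37 - 12Q + 3Q^2. Setting P = MC and taking the root on the rising branch gives Q* = 7.
TR = 100·7 = 700. TC = 728 + 308 = 1036. Profit = 700 − 1036 = -€336.
Shutting down would mean losing the fixed cost of €728, so operating at a loss of €336 is better by €392.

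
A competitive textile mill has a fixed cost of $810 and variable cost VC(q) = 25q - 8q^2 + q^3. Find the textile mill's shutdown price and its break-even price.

AVC = 25 - 8q + q^2; minimized at q = 4, giving min AVC = $9. That is the shutdown price.
ATC = 810/q + 25 - 8q + q^2. Setting dATC/dq = −810/q^2 − 8 + 2q = 0 gives q = 9 (since 2·9^3 − 8·9^2 = 810).
min ATC = 810/9 + 25 − 8·9 + 9^2 = $124. That is the break-even price.
For $9 ≤ P < $124 the firm produces at a loss; below $9 it shuts down.

Shutdown price = $9; break-even price = $124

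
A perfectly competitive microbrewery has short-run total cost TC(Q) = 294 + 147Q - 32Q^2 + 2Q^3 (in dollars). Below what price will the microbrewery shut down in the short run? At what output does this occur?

The shutdown price is the minimum of AVC. VC = 147Q - 32Q^2 + 2Q^3, so AVC = 147 - 32Q + 2Q^2.
At the minimum of AVC, MC = AVC. MC = 147 - 64Q + 6Q^2; setting MC = AVC gives 4Q^2 - 32Q = 0, so Q = 8. min AVC = 19.
The firm shuts down for any P below $19.

$19 per unit, at Q = 8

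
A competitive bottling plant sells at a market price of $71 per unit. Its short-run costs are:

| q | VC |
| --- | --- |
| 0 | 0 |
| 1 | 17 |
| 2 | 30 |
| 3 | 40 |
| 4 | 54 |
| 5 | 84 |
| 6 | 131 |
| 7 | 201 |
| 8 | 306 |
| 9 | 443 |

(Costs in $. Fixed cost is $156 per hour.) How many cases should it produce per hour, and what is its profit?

Tabulate TR − TC: q=0: -156; q=1: -102; q=2: -44; q=3: 17; q=4: 74; q=5: 115; q=6: 139; q=7: 140; q=8: 106; q=9: 40.
Profit is maximized at q = 7. AVC there is 201/7 = $28.71 ≤ P, so producing beats shutting down (which would give -$156).

q = 7; profit = $140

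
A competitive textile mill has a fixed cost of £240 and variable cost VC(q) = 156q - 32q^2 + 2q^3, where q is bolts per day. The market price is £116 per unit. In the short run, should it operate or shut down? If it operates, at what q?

From TC, MC = TC'(q) = 156 - 64q + 6q^2 and AVC = VC/q = 156 - 32q + 2q^2.
AVC hits its minimum where MC = AVC, at q = 8, giving min AVC = 156 - 32·8 + 2·8^2 = £28.
Because £116 ≥ £28, revenue can cover variable cost; the firm operates.
Set P = MC: 116 = 156 - 64q + 6q^2 → 40 - 64q + 6q^2 = 0. The roots are q = 2/3 and q = 10; the profit-maximizing output is on the rising part of MC, so q* = 10.
Check: AVC at q = 10 is £36 ≤ P, so revenue covers variable cost.
Profit = P·q − TC = 116·10 − 600 = £560.

Produce at q = 10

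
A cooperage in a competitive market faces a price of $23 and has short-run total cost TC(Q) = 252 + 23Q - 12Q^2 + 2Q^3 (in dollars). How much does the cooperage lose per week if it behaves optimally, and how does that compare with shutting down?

AVC = 23 - 12Q + 2Q^2 has its minimum $5 at Q = 3; price $23 clears that bar, so the firm operates.
With MC = 23 - 24Q + 6Q^2, P = MC on the upward-sloping part at Q* = 4.
TR = 23·4 = 92. TC = 252 + 28 = 280. Profit = 92 − 280 = -$188.
Shutting down would mean losing the fixed cost of $252, so operating at a loss of $188 is better by $64.

Profit = -$188 at Q = 4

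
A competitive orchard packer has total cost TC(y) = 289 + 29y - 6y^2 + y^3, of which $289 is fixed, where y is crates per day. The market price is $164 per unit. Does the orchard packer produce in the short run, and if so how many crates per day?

Strip out fixed cost: VC = 29y - 6y^2 + y^3. Then AVC = 29 - 6y + y^2 and MC = 29 - 12y + 3y^2.
AVC is minimized where dAVC/dy = -6 + 2y = 0, at y = 3; min AVC = 29 - 6·3 + 3^2 = $20.
Because $164 ≥ $20, revenue can cover variable cost; the firm operates.
Solving P = MC: -135 - 12y + 3y^2 = 0 ⇒ y = -5 or 9. On the upward-sloping branch, y* = 9.
Check: AVC at y = 9 is $56 ≤ P, so revenue covers variable cost.
Profit = P·y − TC = 164·9 − 793 = $683.

Produce at y = 9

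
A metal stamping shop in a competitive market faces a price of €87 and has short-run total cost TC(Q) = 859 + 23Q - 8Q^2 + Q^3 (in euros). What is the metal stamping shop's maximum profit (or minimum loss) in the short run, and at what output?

Profit = -€347 at Q = 8

AVC = 23 - 8Q + Q^2; min AVC = €7 at Q = 4. Since P = €87 ≥ min AVC, the firm produces.
With MC = 23 - 16Q + 3Q^2, P = MC on the upward-sloping part at Q* = 8.
TR = 87·8 = 696. TC = 859 + 184 = 1043. Profit = 696 − 1043 = -€347.
Shutting down would mean losing the fixed cost of €859, so operating at a loss of €347 is better by €512.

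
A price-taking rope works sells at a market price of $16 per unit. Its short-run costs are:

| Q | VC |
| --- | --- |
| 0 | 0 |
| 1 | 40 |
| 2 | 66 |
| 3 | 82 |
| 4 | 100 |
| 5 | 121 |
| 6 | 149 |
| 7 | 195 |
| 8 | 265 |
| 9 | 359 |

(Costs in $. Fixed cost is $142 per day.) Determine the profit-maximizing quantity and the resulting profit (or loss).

Q = 0 (shut down); profit = -$142

Tabulate TR − TC: Q=0: -142; Q=1: -166; Q=2: -176; Q=3: -176; Q=4: -178; Q=5: -183; Q=6: -195; Q=7: -225; Q=8: -279; Q=9: -357.
Profit is highest at Q = 0. Equivalently, the lowest AVC in the table is 121/5 ≈ $24.20 at Q = 5, and P = $16 falls below it — price never covers variable cost, so the firm shuts down and loses only its fixed cost.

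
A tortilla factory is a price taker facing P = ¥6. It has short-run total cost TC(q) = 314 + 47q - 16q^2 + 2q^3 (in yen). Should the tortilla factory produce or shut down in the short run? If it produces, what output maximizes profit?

From TC, MC = TC'(q) = 47 - 32q + 6q^2 and AVC = VC/q = 47 - 16q + 2q^2.
AVC hits its minimum where MC = AVC, at q = 4, giving min AVC = 47 - 16·4 + 2·4^2 = ¥15.
Since P = ¥6 < min AVC = ¥15, price fails to cover variable cost at any output.
Best response: produce nothing and absorb the ¥314 fixed cost.

Shut down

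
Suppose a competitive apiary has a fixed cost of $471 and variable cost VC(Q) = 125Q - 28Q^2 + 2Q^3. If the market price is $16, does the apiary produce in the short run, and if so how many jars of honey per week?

Shut down

Strip out fixed cost: VC = 125Q - 28Q^2 + 2Q^3. Then AVC = 125 - 28Q + 2Q^2 and MC = 125 - 56Q + 6Q^2.
AVC hits its minimum where MC = AVC, at Q = 7, giving min AVC = 125 - 28·7 + 2·7^2 = $27.
P = $16 lies below min AVC = $27; no output level covers variable cost.
Best response: produce nothing and absorb the $471 fixed cost.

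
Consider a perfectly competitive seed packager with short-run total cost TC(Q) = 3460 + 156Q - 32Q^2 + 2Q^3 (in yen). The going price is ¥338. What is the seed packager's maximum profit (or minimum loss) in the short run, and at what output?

Profit = -¥80 at Q = 13

AVC = 156 - 32Q + 2Q^2; min AVC = ¥28 at Q = 8. Since P = ¥338 ≥ min AVC, the firm produces.
MC = 156 - 64Q + 6Q^2. Setting P = MC and taking the root on the rising branch gives Q* = 13.
TR = 338·13 = 4394. TC = 3460 + 1014 = 4474. Profit = 4394 − 4474 = -¥80.
Shutting down would mean losing the fixed cost of ¥3460, so operating at a loss of ¥80 is better by ¥3380.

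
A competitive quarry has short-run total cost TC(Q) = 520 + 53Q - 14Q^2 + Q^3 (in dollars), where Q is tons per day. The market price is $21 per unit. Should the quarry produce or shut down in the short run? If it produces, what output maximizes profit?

Produce at Q = 8

Variable cost is VC = 53Q - 14Q^2 + Q^3, so AVC = VC/Q = 53 - 14Q + Q^2 and MC = dTC/dQ = 53 - 28Q + 3Q^2.
AVC is minimized where dAVC/dQ = -14 + 2Q = 0, at Q = 7; min AVC = 53 - 14·7 + 7^2 = $4.
Because $21 ≥ $4, revenue can cover variable cost; the firm operates.
Set P = MC: 21 = 53 - 28Q + 3Q^2 → 32 - 28Q + 3Q^2 = 0. The roots are Q = 4/3 and Q = 8; the profit-maximizing output is on the rising part of MC, so Q* = 8.
Check: AVC at Q = 8 is $5 ≤ P, so revenue covers variable cost.
Profit = P·Q − TC = 21·8 − 560 = -$392, a loss, but smaller than the $520 fixed cost the firm would lose by shutting down.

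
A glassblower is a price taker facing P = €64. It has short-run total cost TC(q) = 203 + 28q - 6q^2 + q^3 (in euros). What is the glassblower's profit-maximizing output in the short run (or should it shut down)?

Variable cost is VC = 28q - 6q^2 + q^3, so AVC = VC/q = 28 - 6q + q^2 and MC = dTC/dq = 28 - 12q + 3q^2.
The AVC parabola has its vertex at q = 6/2 = 3, where AVC = 28 - 6·3 + 3^2 = €19.
Because €64 ≥ €19, revenue can cover variable cost; the firm operates.
Solving P = MC: -36 - 12q + 3q^2 = 0 ⇒ q = -2 or 6. On the upward-sloping branch, q* = 6.
Check: AVC at q = 6 is €28 ≤ P, so revenue covers variable cost.
Profit = P·q − TC = 64·6 − 371 = €13.

Produce at q = 6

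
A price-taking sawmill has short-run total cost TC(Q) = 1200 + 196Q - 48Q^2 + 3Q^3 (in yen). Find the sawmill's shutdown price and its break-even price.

Shutdown price = min AVC. AVC = 196 - 48Q + 3Q^2, with vertex at Q = 8 and minimum ¥4.
ATC = 1200/Q + 196 - 48Q + 3Q^2. Setting dATC/dQ = −1200/Q^2 − 48 + 6Q = 0 gives Q = 10 (since 6·10^3 − 48·10^2 = 1200).
min ATC = 1200/10 + 196 − 48·10 + 3·10^2 = ¥136. That is the break-even price.
For ¥4 ≤ P < ¥136 the firm produces at a loss; below ¥4 it shuts down.

Shutdown price = ¥4; break-even price = ¥136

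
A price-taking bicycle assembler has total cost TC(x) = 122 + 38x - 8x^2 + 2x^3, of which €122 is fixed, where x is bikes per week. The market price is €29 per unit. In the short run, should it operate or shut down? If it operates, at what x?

Shut down

Strip out fixed cost: VC = 38x - 8x^2 + 2x^3. Then AVC = 38 - 8x + 2x^2 and MC = 38 - 16x + 6x^2.
The AVC parabola has its vertex at x = 8/4 = 2, where AVC = 38 - 8·2 + 2·2^2 = €30.
With P < min AVC (€29 < €30), every unit sold adds to the loss.
The firm minimizes its loss by shutting down and losing only its fixed cost of €122.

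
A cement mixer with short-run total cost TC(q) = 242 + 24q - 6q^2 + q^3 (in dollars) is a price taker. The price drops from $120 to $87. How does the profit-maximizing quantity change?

Output falls from 8 to 7

MC = 24 - 12q + 3q^2; the shutdown threshold is min AVC = $15 (at q = 3).
With P = $120 above the shutdown price, P = MC gives q = 8.
At P = $87 ≥ min AVC, set P = MC: q = 7. The firm stays open but cuts output.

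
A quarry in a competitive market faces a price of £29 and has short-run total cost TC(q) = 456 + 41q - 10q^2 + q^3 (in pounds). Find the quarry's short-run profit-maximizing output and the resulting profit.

Profit = -£384 at q = 6

AVC = 41 - 10q + q^2; min AVC = £16 at q = 5. Since P = £29 ≥ min AVC, the firm produces.
With MC = 41 - 20q + 3q^2, P = MC on the upward-sloping part at q* = 6.
TR = 29·6 = 174. TC = 456 + 102 = 558. Profit = 174 − 558 = -£384.
That loss of £384 beats the £456 the firm would lose by shutting down; producing recovers £72 of fixed cost.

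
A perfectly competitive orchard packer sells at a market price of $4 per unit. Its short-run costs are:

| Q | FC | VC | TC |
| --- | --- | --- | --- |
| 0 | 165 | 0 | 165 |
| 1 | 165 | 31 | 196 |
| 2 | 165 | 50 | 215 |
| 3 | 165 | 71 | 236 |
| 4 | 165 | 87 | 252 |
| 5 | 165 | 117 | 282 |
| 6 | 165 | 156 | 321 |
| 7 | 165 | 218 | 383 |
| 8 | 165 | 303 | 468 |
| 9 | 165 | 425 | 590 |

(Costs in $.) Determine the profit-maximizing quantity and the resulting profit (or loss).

Tabulate TR − TC: Q=0: -165; Q=1: -192; Q=2: -207; Q=3: -224; Q=4: -236; Q=5: -262; Q=6: -297; Q=7: -355; Q=8: -436; Q=9: -554.
Profit is highest at Q = 0. Equivalently, the lowest AVC in the table is 87/4 ≈ $21.75 at Q = 4, and P = $4 falls below it — price never covers variable cost, so the firm shuts down and loses only its fixed cost.

Q = 0 (shut down); profit = -$165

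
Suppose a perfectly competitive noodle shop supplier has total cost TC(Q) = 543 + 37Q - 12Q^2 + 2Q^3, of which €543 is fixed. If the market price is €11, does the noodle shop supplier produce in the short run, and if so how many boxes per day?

Shut down

Strip out fixed cost: VC = 37Q - 12Q^2 + 2Q^3. Then AVC = 37 - 12Q + 2Q^2 and MC = 37 - 24Q + 6Q^2.
AVC hits its minimum where MC = AVC, at Q = 3, giving min AVC = 37 - 12·3 + 2·3^2 = €19.
With P < min AVC (€11 < €19), every unit sold adds to the loss.
Best response: produce nothing and absorb the €543 fixed cost.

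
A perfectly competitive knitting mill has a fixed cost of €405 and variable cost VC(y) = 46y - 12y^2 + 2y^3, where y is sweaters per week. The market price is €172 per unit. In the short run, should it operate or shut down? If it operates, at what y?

Strip out fixed cost: VC = 46y - 12y^2 + 2y^3. Then AVC = 46 - 12y + 2y^2 and MC = 46 - 24y + 6y^2.
AVC hits its minimum where MC = AVC, at y = 3, giving min AVC = 46 - 12·3 + 2·3^2 = €28.
Because €172 ≥ €28, revenue can cover variable cost; the firm operates.
Solving P = MC: -126 - 24y + 6y^2 = 0 ⇒ y = -3 or 7. On the upward-sloping branch, y* = 7.
Check: AVC at y = 7 is €60 ≤ P, so revenue covers variable cost.
Profit = P·y − TC = 172·7 − 825 = €379.

Produce at y = 7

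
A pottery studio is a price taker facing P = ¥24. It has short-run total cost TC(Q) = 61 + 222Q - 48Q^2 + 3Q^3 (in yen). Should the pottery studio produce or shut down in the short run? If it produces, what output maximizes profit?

Variable cost is VC = 222Q - 48Q^2 + 3Q^3, so AVC = VC/Q = 222 - 48Q + 3Q^2 and MC = dTC/dQ = 222 - 96Q + 9Q^2.
The AVC parabola has its vertex at Q = 48/6 = 8, where AVC = 222 - 48·8 + 3·8^2 = ¥30.
With P < min AVC (¥24 < ¥30), every unit sold adds to the loss.
The firm minimizes its loss by shutting down and losing only its fixed cost of ¥61.

Shut down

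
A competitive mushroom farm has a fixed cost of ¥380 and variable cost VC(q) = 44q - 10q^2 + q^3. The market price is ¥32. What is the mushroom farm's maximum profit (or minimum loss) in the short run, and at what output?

AVC = 44 - 10q + q^2; min AVC = ¥19 at q = 5. Since P = ¥32 ≥ min AVC, the firm produces.
With MC = 44 - 20q + 3q^2, P = MC on the upward-sloping part at q* = 6.
TR = 32·6 = 192. TC = 380 + 120 = 500. Profit = 192 − 500 = -¥308.
By producing, the firm covers all variable cost plus ¥72 of fixed cost; shutting down would lose the full ¥380.

Profit = -¥308 at q = 6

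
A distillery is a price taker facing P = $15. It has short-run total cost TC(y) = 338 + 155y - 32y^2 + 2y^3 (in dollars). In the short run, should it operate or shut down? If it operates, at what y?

Variable cost is VC = 155y - 32y^2 + 2y^3, so AVC = VC/y = 155 - 32y + 2y^2 and MC = dTC/dy = 155 - 64y + 6y^2.
AVC hits its minimum where MC = AVC, at y = 8, giving min AVC = 155 - 32·8 + 2·8^2 = $27.
With P < min AVC ($15 < $27), every unit sold adds to the loss.
Shutting down limits the loss to fixed cost, $338.

Shut down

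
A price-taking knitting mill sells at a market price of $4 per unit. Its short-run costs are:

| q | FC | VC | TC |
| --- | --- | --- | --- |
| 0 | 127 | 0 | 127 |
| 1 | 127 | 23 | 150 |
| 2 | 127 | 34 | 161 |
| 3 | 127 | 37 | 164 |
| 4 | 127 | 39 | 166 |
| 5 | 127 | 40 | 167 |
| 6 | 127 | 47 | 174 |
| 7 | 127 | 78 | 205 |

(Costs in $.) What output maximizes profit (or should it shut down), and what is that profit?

q = 0 (shut down); profit = -$127

Profit at each row (π = 4q − TC): q=0: -127; q=1: -146; q=2: -153; q=3: -152; q=4: -150; q=5: -147; q=6: -150; q=7: -177.
Profit is highest at q = 0. Equivalently, the lowest AVC in the table is 47/6 ≈ $7.83 at q = 6, and P = $4 falls below it — price never covers variable cost, so the firm shuts down and loses only its fixed cost.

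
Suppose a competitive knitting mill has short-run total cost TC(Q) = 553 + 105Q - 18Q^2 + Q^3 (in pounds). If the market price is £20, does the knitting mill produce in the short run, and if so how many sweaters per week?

Shut down

Strip out fixed cost: VC = 105Q - 18Q^2 + Q^3. Then AVC = 105 - 18Q + Q^2 and MC = 105 - 36Q + 3Q^2.
AVC is minimized where dAVC/dQ = -18 + 2Q = 0, at Q = 9; min AVC = 105 - 18·9 + 9^2 = £24.
With P < min AVC (£20 < £24), every unit sold adds to the loss.
Shutting down limits the loss to fixed cost, £553.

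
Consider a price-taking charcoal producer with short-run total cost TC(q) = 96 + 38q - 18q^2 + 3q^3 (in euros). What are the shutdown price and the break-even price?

AVC = 38 - 18q + 3q^2; minimized at q = 3, giving min AVC = €11. That is the shutdown price.
ATC = 96/q + 38 - 18q + 3q^2. Setting dATC/dq = −96/q^2 − 18 + 6q = 0 gives q = 4 (since 6·4^3 − 18·4^2 = 96).
min ATC = 96/4 + 38 − 18·4 + 3·4^2 = €38. That is the break-even price.
Between these two prices the firm operates at a loss; above €38 it earns a profit.

Shutdown price = €11; break-even price = €38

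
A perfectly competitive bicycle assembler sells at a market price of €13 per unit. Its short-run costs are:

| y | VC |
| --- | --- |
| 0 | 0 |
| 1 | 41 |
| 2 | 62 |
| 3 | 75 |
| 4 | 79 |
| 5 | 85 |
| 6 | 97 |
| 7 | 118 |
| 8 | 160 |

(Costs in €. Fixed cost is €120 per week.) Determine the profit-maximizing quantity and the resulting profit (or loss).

y = 0 (shut down); profit = -€120

Compute π = P·y − TC at each output: y=0: -120; y=1: -148; y=2: -156; y=3: -156; y=4: -147; y=5: -140; y=6: -139; y=7: -147; y=8: -176.
Profit is highest at y = 0. Equivalently, the lowest AVC in the table is 97/6 ≈ €16.17 at y = 6, and P = €13 falls below it — price never covers variable cost, so the firm shuts down and loses only its fixed cost.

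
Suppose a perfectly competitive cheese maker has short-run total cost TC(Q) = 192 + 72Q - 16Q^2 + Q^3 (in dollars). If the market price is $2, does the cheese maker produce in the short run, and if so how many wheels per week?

Variable cost is VC = 72Q - 16Q^2 + Q^3, so AVC = VC/Q = 72 - 16Q + Q^2 and MC = dTC/dQ = 72 - 32Q + 3Q^2.
AVC is minimized where dAVC/dQ = -16 + 2Q = 0, at Q = 8; min AVC = 72 - 16·8 + 8^2 = $8.
With P < min AVC ($2 < $8), every unit sold adds to the loss.
The firm minimizes its loss by shutting down and losing only its fixed cost of $192.

Shut down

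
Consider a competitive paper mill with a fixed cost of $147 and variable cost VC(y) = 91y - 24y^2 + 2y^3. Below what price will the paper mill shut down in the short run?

$19 per unit

Short-run supply begins at min AVC. From VC = 91y - 24y^2 + 2y^3, AVC = 91 - 24y + 2y^2.
At the minimum of AVC, MC = AVC. MC = 91 - 48y + 6y^2; setting MC = AVC gives 4y^2 - 24y = 0, so y = 6. min AVC = 19.
For P < $19 the firm produces nothing.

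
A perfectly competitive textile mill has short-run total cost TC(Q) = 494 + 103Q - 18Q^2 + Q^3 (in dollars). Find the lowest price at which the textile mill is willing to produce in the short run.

The shutdown price is the minimum of AVC. VC = 103Q - 18Q^2 + Q^3, so AVC = 103 - 18Q + Q^2.
At the minimum of AVC, MC = AVC. MC = 103 - 36Q + 3Q^2; setting MC = AVC gives 2Q^2 - 18Q = 0, so Q = 9. min AVC = 22.
The firm shuts down for any P below $22.

$22 per unit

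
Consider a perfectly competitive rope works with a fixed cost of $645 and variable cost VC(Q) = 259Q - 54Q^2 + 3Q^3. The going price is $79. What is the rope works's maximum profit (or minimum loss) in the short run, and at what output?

Profit = -$45 at Q = 10

AVC = 259 - 54Q + 3Q^2; min AVC = $16 at Q = 9. Since P = $79 ≥ min AVC, the firm produces.
With MC = 259 - 108Q + 9Q^2, P = MC on the upward-sloping part at Q* = 10.
TR = 79·10 = 790. TC = 645 + 190 = 835. Profit = 790 − 835 = -$45.
Shutting down would mean losing the fixed cost of $645, so operating at a loss of $45 is better by $600.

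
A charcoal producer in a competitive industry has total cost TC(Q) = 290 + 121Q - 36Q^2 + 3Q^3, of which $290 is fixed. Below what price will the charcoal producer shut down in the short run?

Short-run supply begins at min AVC. From VC = 121Q - 36Q^2 + 3Q^3, AVC = 121 - 36Q + 3Q^2.
dAVC/dQ = -36 + 6Q = 0 gives Q = 6. min AVC = 121 - 36·6 + 3·6^2 = 13.
So the shutdown price is $13.

$13 per unit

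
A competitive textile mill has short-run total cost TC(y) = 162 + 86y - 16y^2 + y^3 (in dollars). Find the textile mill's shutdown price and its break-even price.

AVC = 86 - 16y + y^2; minimized at y = 8, giving min AVC = $22. That is the shutdown price.
ATC = 162/y + 86 - 16y + y^2. Setting dATC/dy = −162/y^2 − 16 + 2y = 0 gives y = 9 (since 2·9^3 − 16·9^2 = 162).
min ATC = 162/9 + 86 − 16·9 + 9^2 = $41. That is the break-even price.
Between these two prices the firm operates at a loss; above $41 it earns a profit.

Shutdown price = $22; break-even price = $41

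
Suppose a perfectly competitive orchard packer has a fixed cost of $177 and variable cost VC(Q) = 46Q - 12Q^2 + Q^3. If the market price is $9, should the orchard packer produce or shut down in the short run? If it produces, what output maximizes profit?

Strip out fixed cost: VC = 46Q - 12Q^2 + Q^3. Then AVC = 46 - 12Q + Q^2 and MC = 46 - 24Q + 3Q^2.
AVC hits its minimum where MC = AVC, at Q = 6, giving min AVC = 46 - 12·6 + 6^2 = $10.
With P < min AVC ($9 < $10), every unit sold adds to the loss.
Shutting down limits the loss to fixed cost, $177.

Shut down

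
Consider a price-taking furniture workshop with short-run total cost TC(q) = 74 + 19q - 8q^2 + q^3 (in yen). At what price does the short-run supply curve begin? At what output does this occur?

¥3 per unit, at q = 4

The shutdown price is the minimum of AVC. VC = 19q - 8q^2 + q^3, so AVC = 19 - 8q + q^2.
dAVC/dq = -8 + 2q = 0 gives q = 4. min AVC = 19 - 8·4 + 4^2 = 3.
The firm shuts down for any P below ¥3.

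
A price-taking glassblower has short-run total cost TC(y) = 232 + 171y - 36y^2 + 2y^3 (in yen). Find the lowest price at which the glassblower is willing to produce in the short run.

The firm shuts down when price falls below the minimum of average variable cost. AVC = VC/y = 171 - 36y + 2y^2.
At the minimum of AVC, MC = AVC. MC = 171 - 72y + 6y^2; setting MC = AVC gives 4y^2 - 36y = 0, so y = 9. min AVC = 9.
The firm shuts down for any P below ¥9.

¥9 per unit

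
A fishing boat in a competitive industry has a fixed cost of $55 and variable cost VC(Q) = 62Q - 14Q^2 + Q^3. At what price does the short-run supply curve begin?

Short-run supply begins at min AVC. From VC = 62Q - 14Q^2 + Q^3, AVC = 62 - 14Q + Q^2.
At the minimum of AVC, MC = AVC. MC = 62 - 28Q + 3Q^2; setting MC = AVC gives 2Q^2 - 14Q = 0, so Q = 7. min AVC = 13.
For P < $13 the firm produces nothing.

$13 per unit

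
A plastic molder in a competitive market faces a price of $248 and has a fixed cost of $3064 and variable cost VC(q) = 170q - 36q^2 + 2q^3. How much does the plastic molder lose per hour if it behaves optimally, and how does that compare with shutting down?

AVC = 170 - 36q + 2q^2 has its minimum $8 at q = 9; price $248 clears that bar, so the firm operates.
With MC = 170 - 72q + 6q^2, P = MC on the upward-sloping part at q* = 13.
TR = 248·13 = 3224. TC = 3064 + 520 = 3584. Profit = 3224 − 3584 = -$360.
By producing, the firm covers all variable cost plus $2704 of fixed cost; shutting down would lose the full $3064.

Profit = -$360 at q = 13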